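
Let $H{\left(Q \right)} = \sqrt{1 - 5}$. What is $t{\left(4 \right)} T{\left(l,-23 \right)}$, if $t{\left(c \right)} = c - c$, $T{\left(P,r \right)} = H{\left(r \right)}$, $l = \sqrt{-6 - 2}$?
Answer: $0$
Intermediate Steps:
$H{\left(Q \right)} = 2 i$ ($H{\left(Q \right)} = \sqrt{-4} = 2 i$)
$l = 2 i \sqrt{2}$ ($l = \sqrt{-8} = 2 i \sqrt{2} \approx 2.8284 i$)
$T{\left(P,r \right)} = 2 i$
$t{\left(c \right)} = 0$
$t{\left(4 \right)} T{\left(l,-23 \right)} = 0 \cdot 2 i = 0$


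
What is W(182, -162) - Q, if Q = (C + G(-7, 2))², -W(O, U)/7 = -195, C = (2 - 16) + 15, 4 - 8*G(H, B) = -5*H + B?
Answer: 86735/64 ≈ 1355.2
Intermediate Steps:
G(H, B) = ½ - B/8 + 5*H/8 (G(H, B) = ½ - (-5*H + B)/8 = ½ - (B - 5*H)/8 = ½ + (-B/8 + 5*H/8) = ½ - B/8 + 5*H/8)
C = 1 (C = -14 + 15 = 1)
W(O, U) = 1365 (W(O, U) = -7*(-195) = 1365)
Q = 625/64 (Q = (1 + (½ - ⅛*2 + (5/8)*(-7)))² = (1 + (½ - ¼ - 35/8))² = (1 - 33/8)² = (-25/8)² = 625/64 ≈ 9.7656)
W(182, -162) - Q = 1365 - 1*625/64 = 1365 - 625/64 = 86735/64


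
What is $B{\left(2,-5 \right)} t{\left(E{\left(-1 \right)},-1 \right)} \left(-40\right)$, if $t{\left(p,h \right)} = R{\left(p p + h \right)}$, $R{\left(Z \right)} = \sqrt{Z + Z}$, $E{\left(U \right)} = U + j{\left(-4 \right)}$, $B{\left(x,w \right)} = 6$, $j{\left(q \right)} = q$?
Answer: $- 960 \sqrt{3} \approx -1662.8$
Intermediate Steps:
$E{\left(U \right)} = -4 + U$ ($E{\left(U \right)} = U - 4 = -4 + U$)
$R{\left(Z \right)} = \sqrt{2} \sqrt{Z}$ ($R{\left(Z \right)} = \sqrt{2 Z} = \sqrt{2} \sqrt{Z}$)
$t{\left(p,h \right)} = \sqrt{2} \sqrt{h + p^{2}}$ ($t{\left(p,h \right)} = \sqrt{2} \sqrt{p p + h} = \sqrt{2} \sqrt{p^{2} + h} = \sqrt{2} \sqrt{h + p^{2}}$)
$B{\left(2,-5 \right)} t{\left(E{\left(-1 \right)},-1 \right)} \left(-40\right) = 6 \sqrt{2 \left(-1\right) + 2 \left(-4 - 1\right)^{2}} \left(-40\right) = 6 \sqrt{-2 + 2 \left(-5\right)^{2}} \left(-40\right) = 6 \sqrt{-2 + 2 \cdot 25} \left(-40\right) = 6 \sqrt{-2 + 50} \left(-40\right) = 6 \sqrt{48} \left(-40\right) = 6 \cdot 4 \sqrt{3} \left(-40\right) = 24 \sqrt{3} \left(-40\right) = - 960 \sqrt{3}$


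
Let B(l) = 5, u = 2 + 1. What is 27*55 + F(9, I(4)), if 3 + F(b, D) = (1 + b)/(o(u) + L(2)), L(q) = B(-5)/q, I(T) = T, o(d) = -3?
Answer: 1462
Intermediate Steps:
u = 3
L(q) = 5/q
F(b, D) = -5 - 2*b (F(b, D) = -3 + (1 + b)/(-3 + 5/2) = -3 + (1 + b)/(-½) = -3 + (1 + b)*(-2) = -3 + (-2 - 2*b) = -5 - 2*b)
27*55 + F(9, I(4)) = 27*55 + (-5 - 2*9) = 1485 + (-5 - 18) = 1485 - 23 = 1462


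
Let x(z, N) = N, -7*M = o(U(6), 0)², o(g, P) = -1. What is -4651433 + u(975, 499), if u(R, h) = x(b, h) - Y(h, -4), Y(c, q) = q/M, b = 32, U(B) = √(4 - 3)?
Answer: -4650962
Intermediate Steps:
U(B) = 1 (U(B) = √1 = 1)
M = -⅐ (M = -⅐*(-1)² = -⅐*1 = -⅐ ≈ -0.14286)
Y(c, q) = -7*q (Y(c, q) = q/(-⅐) = q*(-7) = -7*q)
u(R, h) = -28 + h (u(R, h) = h - (-7)*(-4) = h - 1*28 = h - 28 = -28 + h)
-4651433 + u(975, 499) = -4651433 + (-28 + 499) = -4651433 + 471 = -4650962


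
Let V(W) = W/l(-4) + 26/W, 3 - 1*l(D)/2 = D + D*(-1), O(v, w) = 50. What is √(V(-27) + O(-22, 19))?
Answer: √14430/18 ≈ 6.6736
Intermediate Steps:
l(D) = 6 (l(D) = 6 - 2*(D + D*(-1)) = 6 - 2*(D - D) = 6 - 2*0 = 6 + 0 = 6)
V(W) = 26/W + W/6 (V(W) = W/6 + 26/W = 26/W + W/6)
√(V(-27) + O(-22, 19)) = √((26/(-27) + (⅙)*(-27)) + 50) = √((26*(-1/27) - 9/2) + 50) = √((-26/27 - 9/2) + 50) = √(-295/54 + 50) = √(2405/54) = √14430/18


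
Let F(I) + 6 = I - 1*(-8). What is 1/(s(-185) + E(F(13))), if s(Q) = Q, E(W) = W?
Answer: -1/170 ≈ -0.0058824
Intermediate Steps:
F(I) = 2 + I (F(I) = -6 + (I - 1*(-8)) = -6 + (I + 8) = -6 + (8 + I) = 2 + I)
1/(s(-185) + E(F(13))) = 1/(-185 + (2 + 13)) = 1/(-185 + 15) = 1/(-170) = -1/170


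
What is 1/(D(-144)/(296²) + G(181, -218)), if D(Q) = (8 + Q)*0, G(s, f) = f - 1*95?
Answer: -1/313 ≈ -0.0031949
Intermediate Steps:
G(s, f) = -95 + f (G(s, f) = f - 95 = -95 + f)
D(Q) = 0
1/(D(-144)/(296²) + G(181, -218)) = 1/(0/(296²) + (-95 - 218)) = 1/(0/87616 - 313) = 1/(0*(1/87616) - 313) = 1/(0 - 313) = 1/(-313) = -1/313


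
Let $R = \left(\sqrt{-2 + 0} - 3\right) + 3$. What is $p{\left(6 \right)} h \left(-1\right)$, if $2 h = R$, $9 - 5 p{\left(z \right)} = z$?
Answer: $- \frac{3 i \sqrt{2}}{10} \approx - 0.42426 i$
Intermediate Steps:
$R = i \sqrt{2}$ ($R = \left(\sqrt{-2} - 3\right) + 3 = \left(i \sqrt{2} - 3\right) + 3 = \left(-3 + i \sqrt{2}\right) + 3 = i \sqrt{2} \approx 1.4142 i$)
$p{\left(z \right)} = \frac{9}{5} - \frac{z}{5}$
$h = \frac{i \sqrt{2}}{2} \approx 0.70711 i$
$p{\left(6 \right)} h \left(-1\right) = \left(\frac{9}{5} - \frac{6}{5}\right) \frac{i \sqrt{2}}{2} \left(-1\right) = \frac{3 \frac{i \sqrt{2}}{2}}{5} \left(-1\right) = \frac{3 i \sqrt{2}}{10} \left(-1\right) = - \frac{3 i \sqrt{2}}{10}$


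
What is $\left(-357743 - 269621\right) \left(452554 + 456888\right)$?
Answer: $-570551170888$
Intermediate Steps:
$\left(-357743 - 269621\right) \left(452554 + 456888\right) = \left(-627364\right) 909442 = -570551170888$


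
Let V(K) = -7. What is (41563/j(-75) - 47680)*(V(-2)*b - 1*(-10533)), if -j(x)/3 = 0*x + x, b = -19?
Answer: -113981537042/225 ≈ -5.0658e+8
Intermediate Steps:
j(x) = -3*x (j(x) = -3*(0*x + x) = -3*(0 + x) = -3*x)
(41563/j(-75) - 47680)*(V(-2)*b - 1*(-10533)) = (41563/((-3*(-75))) - 47680)*(-7*(-19) - 1*(-10533)) = (41563/225 - 47680)*(133 + 10533) = (41563*(1/225) - 47680)*10666 = (41563/225 - 47680)*10666 = -10686437/225*10666 = -113981537042/225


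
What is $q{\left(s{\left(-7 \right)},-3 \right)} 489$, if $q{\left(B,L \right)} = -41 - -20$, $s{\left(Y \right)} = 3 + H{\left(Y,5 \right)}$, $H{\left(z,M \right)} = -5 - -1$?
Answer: $-10269$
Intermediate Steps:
$H{\left(z,M \right)} = -4$ ($H{\left(z,M \right)} = -5 + 1 = -4$)
$s{\left(Y \right)} = -1$ ($s{\left(Y \right)} = 3 - 4 = -1$)
$q{\left(B,L \right)} = -21$ ($q{\left(B,L \right)} = -41 + 20 = -21$)
$q{\left(s{\left(-7 \right)},-3 \right)} 489 = \left(-21\right) 489 = -10269$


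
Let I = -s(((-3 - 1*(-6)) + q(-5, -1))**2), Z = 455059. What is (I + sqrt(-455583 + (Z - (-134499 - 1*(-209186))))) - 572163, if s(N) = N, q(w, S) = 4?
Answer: -572212 + I*sqrt(75211) ≈ -5.7221e+5 + 274.25*I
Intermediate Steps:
I = -49 (I = -((-3 - 1*(-6)) + 4)**2 = -((-3 + 6) + 4)**2 = -(3 + 4)**2 = -1*7**2 = -1*49 = -49)
(I + sqrt(-455583 + (Z - (-134499 - 1*(-209186))))) - 572163 = (-49 + sqrt(-455583 + (455059 - (-134499 - 1*(-209186))))) - 572163 = (-49 + sqrt(-455583 + (455059 - (-134499 + 209186)))) - 572163 = (-49 + sqrt(-455583 + (455059 - 1*74687))) - 572163 = (-49 + sqrt(-455583 + (455059 - 74687))) - 572163 = (-49 + sqrt(-455583 + 380372)) - 572163 = (-49 + sqrt(-75211)) - 572163 = (-49 + I*sqrt(75211)) - 572163 = -572212 + I*sqrt(75211)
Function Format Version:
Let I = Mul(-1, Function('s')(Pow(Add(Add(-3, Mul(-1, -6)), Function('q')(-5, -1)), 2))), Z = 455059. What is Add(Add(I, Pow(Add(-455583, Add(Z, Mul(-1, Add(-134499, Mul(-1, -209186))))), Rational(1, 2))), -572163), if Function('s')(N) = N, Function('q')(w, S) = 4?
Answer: Add(-572212, Mul(I, Pow(75211, Rational(1, 2)))) ≈ Add(-5.7221e+5, Mul(274.25, I))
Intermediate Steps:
I = -49 (I = Mul(-1, Pow(Add(Add(-3, Mul(-1, -6)), 4), 2)) = Mul(-1, Pow(Add(Add(-3, 6), 4), 2)) = Mul(-1, Pow(Add(3, 4), 2)) = Mul(-1, Pow(7, 2)) = Mul(-1, 49) = -49)
Add(Add(I, Pow(Add(-455583, Add(Z, Mul(-1, Add(-134499, Mul(-1, -209186))))), Rational(1, 2))), -572163) = Add(Add(-49, Pow(Add(-455583, Add(455059, Mul(-1, Add(-134499, Mul(-1, -209186))))), Rational(1, 2))), -572163) = Add(Add(-49, Pow(Add(-455583, Add(455059, Mul(-1, Add(-134499, 209186)))), Rational(1, 2))), -572163) = Add(Add(-49, Pow(Add(-455583, Add(455059, Mul(-1, 74687))), Rational(1, 2))), -572163) = Add(Add(-49, Pow(Add(-455583, Add(455059, -74687)), Rational(1, 2))), -572163) = Add(Add(-49, Pow(Add(-455583, 380372), Rational(1, 2))), -572163) = Add(Add(-49, Pow(-75211, Rational(1, 2))), -572163) = Add(Add(-49, Mul(I, Pow(75211, Rational(1, 2)))), -572163) = Add(-572212, Mul(I, Pow(75211, Rational(1, 2))))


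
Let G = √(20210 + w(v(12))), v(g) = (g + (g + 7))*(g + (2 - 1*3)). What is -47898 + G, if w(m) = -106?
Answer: -47898 + 2*√5026 ≈ -47756.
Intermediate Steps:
v(g) = (-1 + g)*(7 + 2*g) (v(g) = (g + (7 + g))*(g + (2 - 3)) = (7 + 2*g)*(g - 1) = (7 + 2*g)*(-1 + g) = (-1 + g)*(7 + 2*g))
G = 2*√5026 (G = √(20210 - 106) = √20104 = 2*√5026 ≈ 141.79)
-47898 + G = -47898 + 2*√5026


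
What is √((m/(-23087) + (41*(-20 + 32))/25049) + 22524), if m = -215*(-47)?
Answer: √7532744714177215327873/578306263 ≈ 150.08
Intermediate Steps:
m = 10105
√((m/(-23087) + (41*(-20 + 32))/25049) + 22524) = √((10105/(-23087) + (41*(-20 + 32))/25049) + 22524) = √((10105*(-1/23087) + (41*12)*(1/25049)) + 22524) = √((-10105/23087 + 492*(1/25049)) + 22524) = √((-10105/23087 + 492/25049) + 22524) = √(-241761341/578306263 + 22524) = √(13025528506471/578306263) = √7532744714177215327873/578306263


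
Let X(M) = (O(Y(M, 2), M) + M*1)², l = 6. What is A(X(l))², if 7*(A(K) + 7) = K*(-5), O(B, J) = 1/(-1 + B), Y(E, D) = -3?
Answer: 11758041/12544 ≈ 937.34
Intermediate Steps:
X(M) = (-¼ + M)² (X(M) = (1/(-1 - 3) + M*1)² = (1/(-4) + M)² = (-¼ + M)²)
A(K) = -7 - 5*K/7 (A(K) = -7 + (K*(-5))/7 = -7 + (-5*K)/7 = -7 - 5*K/7)
A(X(l))² = (-7 - 5*(-1 + 4*6)²/112)² = (-7 - 5*(-1 + 24)²/112)² = (-7 - 5*23²/112)² = (-7 - 5*529/112)² = (-7 - 5/7*529/16)² = (-7 - 2645/112)² = (-3429/112)² = 11758041/12544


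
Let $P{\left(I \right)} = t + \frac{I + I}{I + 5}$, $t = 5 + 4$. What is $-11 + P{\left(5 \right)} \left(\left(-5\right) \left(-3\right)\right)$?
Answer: $139$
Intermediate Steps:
$t = 9$
$P{\left(I \right)} = 9 + \frac{2 I}{5 + I}$ ($P{\left(I \right)} = 9 + \frac{I + I}{I + 5} = 9 + \frac{2 I}{5 + I}$)
$-11 + P{\left(5 \right)} \left(\left(-5\right) \left(-3\right)\right) = -11 + \frac{45 + 11 \cdot 5}{5 + 5} \left(\left(-5\right) \left(-3\right)\right) = -11 + \frac{45 + 55}{10} \cdot 15 = -11 + \frac{1}{10} \cdot 100 \cdot 15 = -11 + 10 \cdot 15 = -11 + 150 = 139$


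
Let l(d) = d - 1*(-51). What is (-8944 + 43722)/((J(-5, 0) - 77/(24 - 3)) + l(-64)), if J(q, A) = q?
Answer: -104334/65 ≈ -1605.1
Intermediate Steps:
l(d) = 51 + d (l(d) = d + 51 = 51 + d)
(-8944 + 43722)/((J(-5, 0) - 77/(24 - 3)) + l(-64)) = (-8944 + 43722)/((-5 - 77/(24 - 3)) + (51 - 64)) = 34778/((-5 - 77/21) - 13) = 34778/((-5 + (1/21)*(-77)) - 13) = 34778/((-5 - 11/3) - 13) = 34778/(-26/3 - 13) = 34778/(-65/3) = 34778*(-3/65) = -104334/65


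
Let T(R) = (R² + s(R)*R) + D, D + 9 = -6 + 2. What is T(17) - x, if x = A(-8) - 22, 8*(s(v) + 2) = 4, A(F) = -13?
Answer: 571/2 ≈ 285.50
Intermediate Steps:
s(v) = -3/2 (s(v) = -2 + (⅛)*4 = -2 + ½ = -3/2)
D = -13 (D = -9 + (-6 + 2) = -9 - 4 = -13)
T(R) = -13 + R² - 3*R/2 (T(R) = (R² - 3*R/2) - 13 = -13 + R² - 3*R/2)
x = -35 (x = -13 - 22 = -35)
T(17) - x = (-13 + 17² - 3/2*17) - 1*(-35) = (-13 + 289 - 51/2) + 35 = 501/2 + 35 = 571/2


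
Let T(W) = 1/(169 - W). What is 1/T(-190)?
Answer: 359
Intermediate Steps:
1/T(-190) = 1/(-1/(-169 - 190)) = 1/(-1/(-359)) = 1/(-1*(-1/359)) = 1/(1/359) = 359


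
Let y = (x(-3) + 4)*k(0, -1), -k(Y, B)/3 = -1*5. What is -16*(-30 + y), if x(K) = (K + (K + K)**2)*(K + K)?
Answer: 47040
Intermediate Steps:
k(Y, B) = 15 (k(Y, B) = -(-3)*5 = -3*(-5) = 15)
x(K) = 2*K*(K + 4*K**2) (x(K) = (K + (2*K)**2)*(2*K) = (K + 4*K**2)*(2*K) = 2*K*(K + 4*K**2))
y = -2910 (y = ((-3)**2*(2 + 8*(-3)) + 4)*15 = (9*(2 - 24) + 4)*15 = (9*(-22) + 4)*15 = (-198 + 4)*15 = -194*15 = -2910)
-16*(-30 + y) = -16*(-30 - 2910) = -16*(-2940) = 47040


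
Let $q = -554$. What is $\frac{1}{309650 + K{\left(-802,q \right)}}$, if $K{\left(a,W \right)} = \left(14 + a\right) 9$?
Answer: $\frac{1}{302558} \approx 3.3052 \cdot 10^{-6}$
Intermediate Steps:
$K{\left(a,W \right)} = 126 + 9 a$
$\frac{1}{309650 + K{\left(-802,q \right)}} = \frac{1}{309650 + \left(126 + 9 \left(-802\right)\right)} = \frac{1}{309650 + \left(126 - 7218\right)} = \frac{1}{309650 - 7092} = \frac{1}{302558}$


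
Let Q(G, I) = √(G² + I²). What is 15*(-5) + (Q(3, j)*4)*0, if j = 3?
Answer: -75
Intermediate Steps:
15*(-5) + (Q(3, j)*4)*0 = 15*(-5) + (√(3² + 3²)*4)*0 = -75 + (√(9 + 9)*4)*0 = -75 + (√18*4)*0 = -75 + ((3*√2)*4)*0 = -75 + (12*√2)*0 = -75 + 0 = -75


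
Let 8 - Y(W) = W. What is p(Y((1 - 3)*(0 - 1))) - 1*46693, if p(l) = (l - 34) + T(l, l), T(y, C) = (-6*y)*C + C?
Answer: -46931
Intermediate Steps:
Y(W) = 8 - W
T(y, C) = C - 6*C*y (T(y, C) = -6*C*y + C = C - 6*C*y)
p(l) = -34 + l + l*(1 - 6*l) (p(l) = (l - 34) + l*(1 - 6*l) = (-34 + l) + l*(1 - 6*l) = -34 + l + l*(1 - 6*l))
p(Y((1 - 3)*(0 - 1))) - 1*46693 = (-34 + (8 - (1 - 3)*(0 - 1)) - (8 - (1 - 3)*(0 - 1))*(-1 + 6*(8 - (1 - 3)*(0 - 1)))) - 1*46693 = (-34 + (8 - (-2)*(-1)) - (8 - (-2)*(-1))*(-1 + 6*(8 - (-2)*(-1)))) - 46693 = (-34 + (8 - 1*2) - (8 - 1*2)*(-1 + 6*(8 - 1*2))) - 46693 = (-34 + (8 - 2) - (8 - 2)*(-1 + 6*(8 - 2))) - 46693 = (-34 + 6 - 1*6*(-1 + 6*6)) - 46693 = (-34 + 6 - 1*6*(-1 + 36)) - 46693 = (-34 + 6 - 1*6*35) - 46693 = (-34 + 6 - 210) - 46693 = -238 - 46693 = -46931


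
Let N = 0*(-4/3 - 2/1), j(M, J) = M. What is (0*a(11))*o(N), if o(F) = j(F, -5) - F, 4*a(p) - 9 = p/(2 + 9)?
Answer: 0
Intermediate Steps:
a(p) = 9/4 + p/44 (a(p) = 9/4 + (p/(2 + 9))/4 = 9/4 + (p/11)/4 = 9/4 + p/44)
N = 0 (N = 0*(-4*1/3 - 2*1) = 0*(-4/3 - 2) = 0*(-10/3) = 0)
o(F) = 0 (o(F) = F - F = 0)
(0*a(11))*o(N) = (0*(9/4 + (1/44)*11))*0 = (0*(9/4 + 1/4))*0 = (0*(5/2))*0 = 0*0 = 0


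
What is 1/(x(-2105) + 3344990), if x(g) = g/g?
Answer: 1/3344991 ≈ 2.9895e-7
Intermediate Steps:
x(g) = 1
1/(x(-2105) + 3344990) = 1/(1 + 3344990) = 1/3344991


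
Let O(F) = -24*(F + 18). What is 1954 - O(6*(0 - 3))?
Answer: 1954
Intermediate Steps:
O(F) = -432 - 24*F (O(F) = -24*(18 + F) = -432 - 24*F)
1954 - O(6*(0 - 3)) = 1954 - (-432 - 144*(0 - 3)) = 1954 - (-432 - 144*(-3)) = 1954 - (-432 - 24*(-18)) = 1954 - (-432 + 432) = 1954 - 1*0 = 1954 + 0 = 1954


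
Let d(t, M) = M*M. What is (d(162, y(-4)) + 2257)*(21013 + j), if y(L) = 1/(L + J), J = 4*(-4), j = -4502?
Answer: 14906147311/400 ≈ 3.7265e+7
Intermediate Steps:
J = -16
y(L) = 1/(-16 + L) (y(L) = 1/(L - 16) = 1/(-16 + L))
d(t, M) = M²
(d(162, y(-4)) + 2257)*(21013 + j) = ((1/(-16 - 4))² + 2257)*(21013 - 4502) = ((1/(-20))² + 2257)*16511 = ((-1/20)² + 2257)*16511 = (1/400 + 2257)*16511 = (902801/400)*16511 = 14906147311/400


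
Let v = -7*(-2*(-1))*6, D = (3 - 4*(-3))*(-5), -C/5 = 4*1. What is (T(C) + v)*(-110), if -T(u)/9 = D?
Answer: -65010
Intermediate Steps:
C = -20 ≈ -20.000
D = -75 (D = (3 + 12)*(-5) = 15*(-5) = -75)
T(u) = 675 (T(u) = -9*(-75) = 675)
v = -84 (v = -14*6 = -7*12 = -84)
(T(C) + v)*(-110) = (675 - 84)*(-110) = 591*(-110) = -65010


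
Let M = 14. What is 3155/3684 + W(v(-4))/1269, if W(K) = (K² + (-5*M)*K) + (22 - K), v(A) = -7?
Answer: 2032069/1558332 ≈ 1.3040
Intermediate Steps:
W(K) = 22 + K² - 71*K (W(K) = (K² + (-5*14)*K) + (22 - K) = (K² - 70*K) + (22 - K) = 22 + K² - 71*K)
3155/3684 + W(v(-4))/1269 = 3155/3684 + (22 + (-7)² - 71*(-7))/1269 = 3155*(1/3684) + (22 + 49 + 497)*(1/1269) = 3155/3684 + 568*(1/1269) = 3155/3684 + 568/1269 = 2032069/1558332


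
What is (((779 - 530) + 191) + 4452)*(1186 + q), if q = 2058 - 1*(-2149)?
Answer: 26382556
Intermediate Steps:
q = 4207 (q = 2058 + 2149 = 4207)
(((779 - 530) + 191) + 4452)*(1186 + q) = (((779 - 530) + 191) + 4452)*(1186 + 4207) = ((249 + 191) + 4452)*5393 = (440 + 4452)*5393 = 4892*5393 = 26382556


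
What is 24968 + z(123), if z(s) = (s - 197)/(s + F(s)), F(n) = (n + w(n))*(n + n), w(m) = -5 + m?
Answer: 1483323838/59409 ≈ 24968.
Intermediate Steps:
F(n) = 2*n*(-5 + 2*n) (F(n) = (n + (-5 + n))*(n + n) = (-5 + 2*n)*(2*n) = 2*n*(-5 + 2*n))
z(s) = (-197 + s)/(s + 2*s*(-5 + 2*s)) (z(s) = (s - 197)/(s + 2*s*(-5 + 2*s)) = (-197 + s)/(s + 2*s*(-5 + 2*s)))
24968 + z(123) = 24968 + (-197 + 123)/(123*(-9 + 4*123)) = 24968 + (1/123)*(-74)/(-9 + 492) = 24968 + (1/123)*(-74)/483 = 24968 + (1/123)*(1/483)*(-74) = 24968 - 74/59409 = 1483323838/59409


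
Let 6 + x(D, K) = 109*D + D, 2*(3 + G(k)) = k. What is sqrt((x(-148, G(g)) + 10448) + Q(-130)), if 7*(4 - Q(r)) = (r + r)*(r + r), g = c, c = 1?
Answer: I*sqrt(759066)/7 ≈ 124.46*I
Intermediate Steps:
g = 1
Q(r) = 4 - 4*r**2/7 (Q(r) = 4 - (r + r)*(r + r)/7 = 4 - 2*r*2*r/7 = 4 - 4*r**2/7)
G(k) = -3 + k/2
x(D, K) = -6 + 110*D (x(D, K) = -6 + (109*D + D) = -6 + 110*D)
sqrt((x(-148, G(g)) + 10448) + Q(-130)) = sqrt(((-6 + 110*(-148)) + 10448) + (4 - 4/7*(-130)**2)) = sqrt(((-6 - 16280) + 10448) + (4 - 4/7*16900)) = sqrt((-16286 + 10448) + (4 - 67600/7)) = sqrt(-5838 - 67572/7) = sqrt(-108438/7) = I*sqrt(759066)/7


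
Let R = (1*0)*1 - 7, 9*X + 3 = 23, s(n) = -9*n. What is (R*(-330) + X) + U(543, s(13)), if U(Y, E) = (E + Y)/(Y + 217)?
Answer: 7909717/3420 ≈ 2312.8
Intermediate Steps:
X = 20/9 (X = -⅓ + (⅑)*23 = -⅓ + 23/9 = 20/9 ≈ 2.2222)
U(Y, E) = (E + Y)/(217 + Y)
R = -7 (R = 0*1 - 7 = 0 - 7 = -7)
(R*(-330) + X) + U(543, s(13)) = (-7*(-330) + 20/9) + (-9*13 + 543)/(217 + 543) = (2310 + 20/9) + (-117 + 543)/760 = 20810/9 + (1/760)*426 = 20810/9 + 213/380 = 7909717/3420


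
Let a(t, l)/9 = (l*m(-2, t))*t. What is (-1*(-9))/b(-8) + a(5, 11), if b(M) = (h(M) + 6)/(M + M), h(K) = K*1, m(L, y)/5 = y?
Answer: 12447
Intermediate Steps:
m(L, y) = 5*y
h(K) = K
b(M) = (6 + M)/(2*M) (b(M) = (M + 6)/(M + M) = (6 + M)/((2*M)) = (6 + M)*(1/(2*M)) = (6 + M)/(2*M))
a(t, l) = 45*l*t² (a(t, l) = 9*((l*(5*t))*t) = 9*((5*l*t)*t) = 9*(5*l*t²) = 45*l*t²)
(-1*(-9))/b(-8) + a(5, 11) = (-1*(-9))/(((½)*(6 - 8)/(-8))) + 45*11*5² = 9/((½)*(-⅛)*(-2)) + 45*11*25 = 9/(⅛) + 12375 = 8*9 + 12375 = 72 + 12375 = 12447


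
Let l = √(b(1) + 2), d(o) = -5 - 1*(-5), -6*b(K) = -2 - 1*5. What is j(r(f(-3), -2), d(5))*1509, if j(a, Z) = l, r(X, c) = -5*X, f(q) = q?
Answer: 503*√114/2 ≈ 2685.3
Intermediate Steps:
b(K) = 7/6 (b(K) = -(-2 - 1*5)/6 = -(-2 - 5)/6 = -⅙*(-7) = 7/6)
d(o) = 0 (d(o) = -5 + 5 = 0)
l = √114/6 (l = √(7/6 + 2) = √(19/6) = √114/6 ≈ 1.7795)
j(a, Z) = √114/6
j(r(f(-3), -2), d(5))*1509 = (√114/6)*1509 = 503*√114/2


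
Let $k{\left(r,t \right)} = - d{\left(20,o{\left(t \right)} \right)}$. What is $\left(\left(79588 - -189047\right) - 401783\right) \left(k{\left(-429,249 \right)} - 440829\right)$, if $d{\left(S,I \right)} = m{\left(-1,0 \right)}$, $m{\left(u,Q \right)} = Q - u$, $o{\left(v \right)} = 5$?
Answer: $58695632840$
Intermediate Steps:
$d{\left(S,I \right)} = 1$ ($d{\left(S,I \right)} = 0 - -1 = 0 + 1 = 1$)
$k{\left(r,t \right)} = -1$ ($k{\left(r,t \right)} = \left(-1\right) 1 = -1$)
$\left(\left(79588 - -189047\right) - 401783\right) \left(k{\left(-429,249 \right)} - 440829\right) = \left(\left(79588 - -189047\right) - 401783\right) \left(-1 - 440829\right) = \left(\left(79588 + 189047\right) - 401783\right) \left(-440830\right) = \left(268635 - 401783\right) \left(-440830\right) = \left(-133148\right) \left(-440830\right) = 58695632840$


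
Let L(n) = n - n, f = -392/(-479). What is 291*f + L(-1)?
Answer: 114072/479 ≈ 238.15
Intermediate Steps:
f = 392/479 (f = -392*(-1/479) = 392/479 ≈ 0.81837)
L(n) = 0
291*f + L(-1) = 291*(392/479) + 0 = 114072/479 + 0 = 114072/479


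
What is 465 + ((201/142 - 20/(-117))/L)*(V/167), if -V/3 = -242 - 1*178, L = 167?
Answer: 11971664345/25741547 ≈ 465.07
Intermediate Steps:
V = 1260 (V = -3*(-242 - 1*178) = -3*(-242 - 178) = -3*(-420) = 1260)
465 + ((201/142 - 20/(-117))/L)*(V/167) = 465 + ((201/142 - 20/(-117))/167)*(1260/167) = 465 + ((201*(1/142) - 20*(-1/117))*(1/167))*(1260*(1/167)) = 465 + ((201/142 + 20/117)*(1/167))*(1260/167) = 465 + ((26357/16614)*(1/167))*(1260/167) = 465 + (26357/2774538)*(1260/167) = 465 + 1844990/25741547 = 11971664345/25741547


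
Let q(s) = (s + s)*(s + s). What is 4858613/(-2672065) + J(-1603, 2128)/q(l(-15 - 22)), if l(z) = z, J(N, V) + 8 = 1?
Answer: -26624469243/14632227940 ≈ -1.8196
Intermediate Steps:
J(N, V) = -7 (J(N, V) = -8 + 1 = -7)
q(s) = 4*s² (q(s) = (2*s)*(2*s) = 4*s²)
4858613/(-2672065) + J(-1603, 2128)/q(l(-15 - 22)) = 4858613/(-2672065) - 7*1/(4*(-15 - 22)²) = 4858613*(-1/2672065) - 7/(4*(-37)²) = -4858613/2672065 - 7/(4*1369) = -4858613/2672065 - 7/5476 = -26624469243/14632227940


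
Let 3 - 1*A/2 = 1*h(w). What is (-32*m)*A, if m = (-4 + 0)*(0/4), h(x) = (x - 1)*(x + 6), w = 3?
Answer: 0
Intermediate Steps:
h(x) = (-1 + x)*(6 + x)
m = 0 (m = -0/4 = -4*0 = 0)
A = -30 (A = 6 - 2*(-6 + 3**2 + 5*3) = 6 - 2*(-6 + 9 + 15) = 6 - 2*18 = 6 - 36 = -30)
(-32*m)*A = -32*0*(-30) = 0*(-30) = 0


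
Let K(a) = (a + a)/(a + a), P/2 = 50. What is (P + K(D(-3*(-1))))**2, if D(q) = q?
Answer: 10201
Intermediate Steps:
P = 100 (P = 2*50 = 100)
K(a) = 1 (K(a) = (2*a)/((2*a)) = (2*a)*(1/(2*a)) = 1)
(P + K(D(-3*(-1))))**2 = (100 + 1)**2 = 101**2 = 10201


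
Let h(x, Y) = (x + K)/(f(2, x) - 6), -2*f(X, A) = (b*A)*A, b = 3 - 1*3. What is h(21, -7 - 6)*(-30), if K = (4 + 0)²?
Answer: 185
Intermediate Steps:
b = 0 (b = 3 - 3 = 0)
f(X, A) = 0 (f(X, A) = -0*A*A/2 = -0*A = -½*0 = 0)
K = 16 (K = 4² = 16)
h(x, Y) = -8/3 - x/6 (h(x, Y) = (x + 16)/(0 - 6) = (16 + x)/(-6) = (16 + x)*(-⅙) = -8/3 - x/6)
h(21, -7 - 6)*(-30) = (-8/3 - ⅙*21)*(-30) = (-8/3 - 7/2)*(-30) = -37/6*(-30) = 185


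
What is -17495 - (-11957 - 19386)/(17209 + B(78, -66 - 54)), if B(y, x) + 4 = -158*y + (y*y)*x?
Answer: -12687387848/725199 ≈ -17495.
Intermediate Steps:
B(y, x) = -4 - 158*y + x*y**2 (B(y, x) = -4 + (-158*y + (y*y)*x) = -4 + (-158*y + y**2*x) = -4 + (-158*y + x*y**2) = -4 - 158*y + x*y**2)
-17495 - (-11957 - 19386)/(17209 + B(78, -66 - 54)) = -17495 - (-11957 - 19386)/(17209 + (-4 - 158*78 + (-66 - 54)*78**2)) = -17495 - (-31343)/(17209 + (-4 - 12324 - 120*6084)) = -17495 - (-31343)/(17209 + (-4 - 12324 - 730080)) = -17495 - (-31343)/(17209 - 742408) = -17495 - (-31343)/(-725199) = -17495 - (-31343)*(-1)/725199 = -17495 - 1*31343/725199 = -17495 - 31343/725199 = -12687387848/725199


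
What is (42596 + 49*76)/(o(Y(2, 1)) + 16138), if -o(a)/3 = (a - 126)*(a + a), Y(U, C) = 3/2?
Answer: 92640/34517 ≈ 2.6839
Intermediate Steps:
Y(U, C) = 3/2 (Y(U, C) = 3*(½) = 3/2)
o(a) = -6*a*(-126 + a) (o(a) = -3*(a - 126)*(a + a) = -3*(-126 + a)*2*a = -6*a*(-126 + a))
(42596 + 49*76)/(o(Y(2, 1)) + 16138) = (42596 + 49*76)/(6*(3/2)*(126 - 1*3/2) + 16138) = (42596 + 3724)/(6*(3/2)*(126 - 3/2) + 16138) = 46320/(6*(3/2)*(249/2) + 16138) = 46320/(2241/2 + 16138) = 46320/(34517/2) = 46320*(2/34517) = 92640/34517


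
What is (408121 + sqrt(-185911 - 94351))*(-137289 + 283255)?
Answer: 59571789886 + 145966*I*sqrt(280262) ≈ 5.9572e+10 + 7.7274e+7*I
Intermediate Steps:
(408121 + sqrt(-185911 - 94351))*(-137289 + 283255) = (408121 + sqrt(-280262))*145966 = (408121 + I*sqrt(280262))*145966 = 59571789886 + 145966*I*sqrt(280262)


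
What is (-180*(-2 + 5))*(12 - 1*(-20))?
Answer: -17280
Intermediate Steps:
(-180*(-2 + 5))*(12 - 1*(-20)) = (-180*3)*(12 + 20) = -36*15*32 = -540*32 = -17280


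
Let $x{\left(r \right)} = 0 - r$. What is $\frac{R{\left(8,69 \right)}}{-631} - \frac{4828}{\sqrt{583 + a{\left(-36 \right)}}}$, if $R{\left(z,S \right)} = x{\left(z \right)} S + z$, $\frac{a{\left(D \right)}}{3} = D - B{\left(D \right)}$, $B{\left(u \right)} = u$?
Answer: $\frac{544}{631} - \frac{4828 \sqrt{583}}{583} \approx -199.09$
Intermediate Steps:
$x{\left(r \right)} = - r$
$a{\left(D \right)} = 0$ ($a{\left(D \right)} = 3 \left(D - D\right) = 3 \cdot 0 = 0$)
$R{\left(z,S \right)} = z - S z$ ($R{\left(z,S \right)} = - z S + z = - S z + z = z - S z$)
$\frac{R{\left(8,69 \right)}}{-631} - \frac{4828}{\sqrt{583 + a{\left(-36 \right)}}} = \frac{8 \left(1 - 69\right)}{-631} - \frac{4828}{\sqrt{583 + 0}} = 8 \left(1 - 69\right) \left(- \frac{1}{631}\right) - \frac{4828}{\sqrt{583}} = 8 \left(-68\right) \left(- \frac{1}{631}\right) - 4828 \frac{\sqrt{583}}{583} = \left(-544\right) \left(- \frac{1}{631}\right) - \frac{4828 \sqrt{583}}{583} = \frac{544}{631} - \frac{4828 \sqrt{583}}{583}$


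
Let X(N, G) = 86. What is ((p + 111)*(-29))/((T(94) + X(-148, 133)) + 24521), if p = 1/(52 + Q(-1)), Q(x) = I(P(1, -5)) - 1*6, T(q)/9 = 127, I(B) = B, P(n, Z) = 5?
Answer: -82099/656625 ≈ -0.12503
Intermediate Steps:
T(q) = 1143 (T(q) = 9*127 = 1143)
Q(x) = -1 (Q(x) = 5 - 1*6 = 5 - 6 = -1)
p = 1/51 (p = 1/(52 - 1) = 1/51 ≈ 0.019608)
((p + 111)*(-29))/((T(94) + X(-148, 133)) + 24521) = ((1/51 + 111)*(-29))/((1143 + 86) + 24521) = ((5662/51)*(-29))/(1229 + 24521) = -164198/51/25750 = -164198/51*1/25750 = -82099/656625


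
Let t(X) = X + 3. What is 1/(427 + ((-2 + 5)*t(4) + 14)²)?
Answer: 1/1652 ≈ 0.00060533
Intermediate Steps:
t(X) = 3 + X
1/(427 + ((-2 + 5)*t(4) + 14)²) = 1/(427 + ((-2 + 5)*(3 + 4) + 14)²) = 1/(427 + (3*7 + 14)²) = 1/(427 + (21 + 14)²) = 1/(427 + 35²) = 1/(427 + 1225) = 1/1652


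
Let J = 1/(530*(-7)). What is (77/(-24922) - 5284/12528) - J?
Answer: -30739285439/72396665460 ≈ -0.42460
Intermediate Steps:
J = -1/3710 (J = 1/(-3710) = -1/3710 ≈ -0.00026954)
(77/(-24922) - 5284/12528) - J = (77/(-24922) - 5284/12528) - 1*(-1/3710) = (77*(-1/24922) - 5284*1/12528) + 1/3710 = (-77/24922 - 1321/3132) + 1/3710 = -16581563/39027852 + 1/3710 = -30739285439/72396665460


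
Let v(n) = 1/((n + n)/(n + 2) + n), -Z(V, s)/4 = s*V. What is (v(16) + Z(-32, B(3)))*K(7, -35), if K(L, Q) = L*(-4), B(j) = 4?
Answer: -573503/40 ≈ -14338.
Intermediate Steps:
Z(V, s) = -4*V*s (Z(V, s) = -4*s*V = -4*V*s)
K(L, Q) = -4*L
v(n) = 1/(n + 2*n/(2 + n)) (v(n) = 1/((2*n)/(2 + n) + n) = 1/(2*n/(2 + n) + n) = 1/(n + 2*n/(2 + n)))
(v(16) + Z(-32, B(3)))*K(7, -35) = ((2 + 16)/(16*(4 + 16)) - 4*(-32)*4)*(-4*7) = ((1/16)*18/20 + 512)*(-28) = ((1/16)*(1/20)*18 + 512)*(-28) = (9/160 + 512)*(-28) = (81929/160)*(-28) = -573503/40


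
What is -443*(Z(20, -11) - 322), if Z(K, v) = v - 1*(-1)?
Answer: 147076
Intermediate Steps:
Z(K, v) = 1 + v (Z(K, v) = v + 1 = 1 + v)
-443*(Z(20, -11) - 322) = -443*((1 - 11) - 322) = -443*(-10 - 322) = -443*(-332) = 147076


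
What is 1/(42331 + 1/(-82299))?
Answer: 82299/3483798968 ≈ 2.3623e-5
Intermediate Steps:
1/(42331 + 1/(-82299)) = 1/(42331 - 1/82299) = 1/(3483798968/82299) = 82299/3483798968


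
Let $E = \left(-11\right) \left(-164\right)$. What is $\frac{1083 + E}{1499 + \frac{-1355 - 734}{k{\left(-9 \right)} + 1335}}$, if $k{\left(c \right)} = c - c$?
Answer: $\frac{3854145}{1999076} \approx 1.928$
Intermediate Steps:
$k{\left(c \right)} = 0$
$E = 1804$
$\frac{1083 + E}{1499 + \frac{-1355 - 734}{k{\left(-9 \right)} + 1335}} = \frac{1083 + 1804}{1499 + \frac{-1355 - 734}{0 + 1335}} = \frac{2887}{1499 - \frac{2089}{1335}} = \frac{2887}{\frac{1999076}{1335}} = 2887 \cdot \frac{1335}{1999076} = \frac{3854145}{1999076}$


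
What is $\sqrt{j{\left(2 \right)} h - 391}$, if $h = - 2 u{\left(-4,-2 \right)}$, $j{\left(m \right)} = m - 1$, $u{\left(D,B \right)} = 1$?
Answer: $i \sqrt{393} \approx 19.824 i$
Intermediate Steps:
$j{\left(m \right)} = -1 + m$ ($j{\left(m \right)} = m - 1 = -1 + m$)
$h = -2$ ($h = \left(-2\right) 1 = -2$)
$\sqrt{j{\left(2 \right)} h - 391} = \sqrt{\left(-1 + 2\right) \left(-2\right) - 391} = \sqrt{1 \left(-2\right) - 391} = \sqrt{-2 - 391} = \sqrt{-393} = i \sqrt{393}$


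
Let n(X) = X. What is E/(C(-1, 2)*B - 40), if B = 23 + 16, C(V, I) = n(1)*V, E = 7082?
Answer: -7082/79 ≈ -89.646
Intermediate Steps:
C(V, I) = V (C(V, I) = 1*V = V)
B = 39
E/(C(-1, 2)*B - 40) = 7082/(-1*39 - 40) = 7082/(-39 - 40) = 7082/(-79) = 7082*(-1/79) = -7082/79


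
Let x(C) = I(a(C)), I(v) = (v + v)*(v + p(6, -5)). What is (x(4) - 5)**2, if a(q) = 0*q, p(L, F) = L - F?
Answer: 25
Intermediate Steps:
a(q) = 0
I(v) = 2*v*(11 + v) (I(v) = (v + v)*(v + (6 - 1*(-5))) = (2*v)*(v + (6 + 5)) = (2*v)*(v + 11) = (2*v)*(11 + v) = 2*v*(11 + v))
x(C) = 0 (x(C) = 2*0*(11 + 0) = 2*0*11 = 0)
(x(4) - 5)**2 = (0 - 5)**2 = (-5)**2 = 25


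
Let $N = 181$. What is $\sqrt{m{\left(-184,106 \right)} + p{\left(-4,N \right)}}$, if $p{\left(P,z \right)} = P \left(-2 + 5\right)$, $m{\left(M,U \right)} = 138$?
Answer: $3 \sqrt{14} \approx 11.225$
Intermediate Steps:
$p{\left(P,z \right)} = 3 P$ ($p{\left(P,z \right)} = P 3 = 3 P$)
$\sqrt{m{\left(-184,106 \right)} + p{\left(-4,N \right)}} = \sqrt{138 + 3 \left(-4\right)} = \sqrt{138 - 12} = \sqrt{126} = 3 \sqrt{14}$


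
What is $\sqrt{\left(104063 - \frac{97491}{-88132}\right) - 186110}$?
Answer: $\frac{3 i \sqrt{17701970039281}}{44066} \approx 286.44 i$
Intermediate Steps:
$\sqrt{\left(104063 - \frac{97491}{-88132}\right) - 186110} = \sqrt{\left(104063 - - \frac{97491}{88132}\right) - 186110} = \sqrt{\left(104063 + \frac{97491}{88132}\right) - 186110} = \sqrt{\frac{9171377807}{88132} - 186110} = \sqrt{- \frac{7230868713}{88132}} = \frac{3 i \sqrt{17701970039281}}{44066}$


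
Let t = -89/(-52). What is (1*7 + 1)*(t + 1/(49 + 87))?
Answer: 3039/221 ≈ 13.751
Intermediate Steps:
t = 89/52 (t = -89*(-1/52) = 89/52 ≈ 1.7115)
(1*7 + 1)*(t + 1/(49 + 87)) = (1*7 + 1)*(89/52 + 1/(49 + 87)) = (7 + 1)*(89/52 + 1/136) = 8*(89/52 + 1/136) = 8*(3039/1768) = 3039/221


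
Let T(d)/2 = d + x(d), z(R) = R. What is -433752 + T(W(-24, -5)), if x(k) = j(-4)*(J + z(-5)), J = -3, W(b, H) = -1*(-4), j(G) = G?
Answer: -433680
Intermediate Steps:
W(b, H) = 4
x(k) = 32 (x(k) = -4*(-3 - 5) = -4*(-8) = 32)
T(d) = 64 + 2*d (T(d) = 2*(d + 32) = 2*(32 + d) = 64 + 2*d)
-433752 + T(W(-24, -5)) = -433752 + (64 + 2*4) = -433752 + (64 + 8) = -433752 + 72 = -433680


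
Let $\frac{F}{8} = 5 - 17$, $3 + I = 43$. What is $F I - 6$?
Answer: $-3846$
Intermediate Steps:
$I = 40$ ($I = -3 + 43 = 40$)
$F = -96$ ($F = 8 \left(5 - 17\right) = 8 \left(-12\right) = -96$)
$F I - 6 = \left(-96\right) 40 - 6 = -3840 - 6 = -3846$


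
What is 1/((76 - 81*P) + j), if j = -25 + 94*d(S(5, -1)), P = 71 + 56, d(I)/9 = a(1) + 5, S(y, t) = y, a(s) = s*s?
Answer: -1/5160 ≈ -0.00019380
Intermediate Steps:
a(s) = s²
d(I) = 54 (d(I) = 9*(1² + 5) = 9*(1 + 5) = 9*6 = 54)
P = 127
j = 5051 (j = -25 + 94*54 = -25 + 5076 = 5051)
1/((76 - 81*P) + j) = 1/((76 - 81*127) + 5051) = 1/((76 - 10287) + 5051) = 1/(-10211 + 5051) = 1/(-5160) = -1/5160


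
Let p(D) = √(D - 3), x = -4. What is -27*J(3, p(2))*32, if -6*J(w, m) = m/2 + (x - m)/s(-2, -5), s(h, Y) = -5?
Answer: 576/5 + 504*I/5 ≈ 115.2 + 100.8*I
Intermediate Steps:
p(D) = √(-3 + D)
J(w, m) = -2/15 - 7*m/60 (J(w, m) = -(m/2 + (-4 - m)/(-5))/6 = -(m*(½) + (-4 - m)*(-⅕))/6 = -(m/2 + (⅘ + m/5))/6 = -(⅘ + 7*m/10)/6 = -2/15 - 7*m/60)
-27*J(3, p(2))*32 = -27*(-2/15 - 7*√(-3 + 2)/60)*32 = -27*(-2/15 - 7*I/60)*32 = (18/5 + 63*I/20)*32 = 576/5 + 504*I/5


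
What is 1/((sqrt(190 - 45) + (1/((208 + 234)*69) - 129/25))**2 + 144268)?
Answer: 48812587310950560239458972500/7050466600483390673862307750726921 + 3487565819291607758250000*sqrt(145)/7050466600483390673862307750726921 ≈ 6.9293e-6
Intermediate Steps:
1/((sqrt(190 - 45) + (1/((208 + 234)*69) - 129/25))**2 + 144268) = 1/((sqrt(145) + ((1/69)/442 - 129*1/25))**2 + 144268) = 1/((sqrt(145) + ((1/442)*(1/69) - 129/25))**2 + 144268) = 1/((sqrt(145) + (1/30498 - 129/25))**2 + 144268) = 1/((sqrt(145) - 3934217/762450)**2 + 144268) = 1/((-3934217/762450 + sqrt(145))**2 + 144268) = 1/(144268 + (-3934217/762450 + sqrt(145))**2)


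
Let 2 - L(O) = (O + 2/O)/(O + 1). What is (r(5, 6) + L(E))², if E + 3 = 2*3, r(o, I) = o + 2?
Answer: 9409/144 ≈ 65.340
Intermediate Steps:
r(o, I) = 2 + o
E = 3 (E = -3 + 2*3 = -3 + 6 = 3)
L(O) = 2 - (O + 2/O)/(1 + O) (L(O) = 2 - (O + 2/O)/(O + 1) = 2 - (O + 2/O)/(1 + O))
(r(5, 6) + L(E))² = ((2 + 5) + (-2 + 3² + 2*3)/(3*(1 + 3)))² = (7 + (⅓)*(-2 + 9 + 6)/4)² = (7 + (⅓)*(¼)*13)² = (7 + 13/12)² = (97/12)² = 9409/144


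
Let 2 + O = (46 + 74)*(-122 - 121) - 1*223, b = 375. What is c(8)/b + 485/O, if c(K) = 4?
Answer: -4289/734625 ≈ -0.0058383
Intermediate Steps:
O = -29385 (O = -2 + ((46 + 74)*(-122 - 121) - 1*223) = -2 + (120*(-243) - 223) = -2 + (-29160 - 223) = -2 - 29383 = -29385)
c(8)/b + 485/O = 4/375 + 485/(-29385) = 4*(1/375) + 485*(-1/29385) = 4/375 - 97/5877 = -4289/734625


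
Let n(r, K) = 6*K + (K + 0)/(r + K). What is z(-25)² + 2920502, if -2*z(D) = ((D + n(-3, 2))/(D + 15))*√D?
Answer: 46727807/16 ≈ 2.9205e+6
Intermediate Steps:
n(r, K) = 6*K + K/(K + r)
z(D) = -√D*(10 + D)/(2*(15 + D)) (z(D) = -(D + 2*(1 + 6*2 + 6*(-3))/(2 - 3))/(D + 15)*√D/2 = -(D + 2*(1 + 12 - 18)/(-1))/(15 + D)*√D/2 = -(D + 2*(-1)*(-5))/(15 + D)*√D/2 = -(D + 10)/(15 + D)*√D/2 = -(10 + D)/(15 + D)*√D/2 = -√D*(10 + D)/(2*(15 + D)))
z(-25)² + 2920502 = (√(-25)*(-10 - 1*(-25))/(2*(15 - 25)))² + 2920502 = ((½)*(5*I)*(-10 + 25)/(-10))² + 2920502 = ((½)*(5*I)*(-⅒)*15)² + 2920502 = (-15*I/4)² + 2920502 = -225/16 + 2920502 = 46727807/16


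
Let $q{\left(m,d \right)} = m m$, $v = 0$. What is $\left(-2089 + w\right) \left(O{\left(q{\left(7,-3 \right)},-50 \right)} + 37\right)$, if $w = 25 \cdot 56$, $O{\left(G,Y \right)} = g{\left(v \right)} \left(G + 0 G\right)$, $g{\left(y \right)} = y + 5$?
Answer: $-194298$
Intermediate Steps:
$g{\left(y \right)} = 5 + y$
$q{\left(m,d \right)} = m^{2}$
$O{\left(G,Y \right)} = 5 G$ ($O{\left(G,Y \right)} = \left(5 + 0\right) \left(G + 0 G\right) = 5 \left(G + 0\right) = 5 G$)
$w = 1400$
$\left(-2089 + w\right) \left(O{\left(q{\left(7,-3 \right)},-50 \right)} + 37\right) = \left(-2089 + 1400\right) \left(5 \cdot 7^{2} + 37\right) = - 689 \left(5 \cdot 49 + 37\right) = - 689 \left(245 + 37\right) = \left(-689\right) 282 = -194298$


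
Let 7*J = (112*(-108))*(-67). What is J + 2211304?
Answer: 2327080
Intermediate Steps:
J = 115776 (J = ((112*(-108))*(-67))/7 = (-12096*(-67))/7 = (⅐)*810432 = 115776)
J + 2211304 = 115776 + 2211304 = 2327080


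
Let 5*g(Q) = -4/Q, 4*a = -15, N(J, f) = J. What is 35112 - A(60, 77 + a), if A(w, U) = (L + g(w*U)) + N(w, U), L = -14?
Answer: 770575354/21975 ≈ 35066.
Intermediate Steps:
a = -15/4 (a = (1/4)*(-15) = -15/4 ≈ -3.7500)
g(Q) = -4/(5*Q) (g(Q) = (-4/Q)/5 = -4/(5*Q))
A(w, U) = -14 + w - 4/(5*U*w) (A(w, U) = (-14 - 4*1/(U*w)/5) + w = (-14 - 4/(5*U*w)) + w = -14 + w - 4/(5*U*w))
35112 - A(60, 77 + a) = 35112 - (-14 + 60 - 4/5/((77 - 15/4)*60)) = 35112 - (-14 + 60 - 4/5*1/60/293/4) = 35112 - (-14 + 60 - 4/5*4/293*1/60) = 35112 - (-14 + 60 - 4/21975) = 35112 - 1*1010846/21975 = 35112 - 1010846/21975 = 770575354/21975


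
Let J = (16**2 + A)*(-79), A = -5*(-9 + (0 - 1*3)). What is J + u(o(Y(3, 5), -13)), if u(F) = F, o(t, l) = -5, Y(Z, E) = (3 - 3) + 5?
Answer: -24969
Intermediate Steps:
Y(Z, E) = 5 (Y(Z, E) = 0 + 5 = 5)
A = 60 (A = -5*(-9 + (0 - 3)) = -5*(-9 - 3) = -5*(-12) = 60)
J = -24964 (J = (16**2 + 60)*(-79) = (256 + 60)*(-79) = 316*(-79) = -24964)
J + u(o(Y(3, 5), -13)) = -24964 - 5 = -24969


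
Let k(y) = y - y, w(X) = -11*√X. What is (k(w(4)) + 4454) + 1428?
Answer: 5882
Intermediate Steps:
k(y) = 0
(k(w(4)) + 4454) + 1428 = (0 + 4454) + 1428 = 4454 + 1428 = 5882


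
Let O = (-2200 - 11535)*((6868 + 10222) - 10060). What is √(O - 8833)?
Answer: I*√96565883 ≈ 9826.8*I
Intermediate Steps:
O = -96557050 (O = -13735*(17090 - 10060) = -13735*7030 = -96557050)
√(O - 8833) = √(-96557050 - 8833) = √(-96565883) = I*√96565883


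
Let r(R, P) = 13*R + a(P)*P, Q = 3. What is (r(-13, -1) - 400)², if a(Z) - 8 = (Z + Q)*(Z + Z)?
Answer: 328329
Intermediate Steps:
a(Z) = 8 + 2*Z*(3 + Z) (a(Z) = 8 + (Z + 3)*(Z + Z) = 8 + (3 + Z)*(2*Z) = 8 + 2*Z*(3 + Z))
r(R, P) = 13*R + P*(8 + 2*P² + 6*P) (r(R, P) = 13*R + (8 + 2*P² + 6*P)*P = 13*R + P*(8 + 2*P² + 6*P))
(r(-13, -1) - 400)² = ((13*(-13) + 2*(-1)*(4 + (-1)² + 3*(-1))) - 400)² = ((-169 + 2*(-1)*(4 + 1 - 3)) - 400)² = ((-169 + 2*(-1)*2) - 400)² = ((-169 - 4) - 400)² = (-173 - 400)² = (-573)² = 328329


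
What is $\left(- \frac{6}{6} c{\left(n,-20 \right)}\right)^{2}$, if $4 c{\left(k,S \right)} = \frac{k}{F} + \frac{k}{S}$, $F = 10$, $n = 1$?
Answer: $\frac{1}{6400} \approx 0.00015625$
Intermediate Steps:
$c{\left(k,S \right)} = \frac{k}{40} + \frac{k}{4 S}$ ($c{\left(k,S \right)} = \frac{\frac{k}{10} + \frac{k}{S}}{4} = \frac{k}{40} + \frac{k}{4 S}$)
$\left(- \frac{6}{6} c{\left(n,-20 \right)}\right)^{2} = \left(- \frac{6}{6} \cdot \frac{1}{40} \cdot 1 \frac{1}{-20} \left(10 - 20\right)\right)^{2} = \left(\left(-6\right) \frac{1}{6} \cdot \frac{1}{40} \cdot 1 \left(- \frac{1}{20}\right) \left(-10\right)\right)^{2} = \left(\left(-1\right) \frac{1}{80}\right)^{2} = \left(- \frac{1}{80}\right)^{2} = \frac{1}{6400}$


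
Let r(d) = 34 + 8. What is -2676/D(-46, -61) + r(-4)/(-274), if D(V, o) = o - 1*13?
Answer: 182529/5069 ≈ 36.009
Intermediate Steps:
r(d) = 42
D(V, o) = -13 + o (D(V, o) = o - 13 = -13 + o)
-2676/D(-46, -61) + r(-4)/(-274) = -2676/(-13 - 61) + 42/(-274) = -2676/(-74) + 42*(-1/274) = -2676*(-1/74) - 21/137 = 1338/37 - 21/137 = 182529/5069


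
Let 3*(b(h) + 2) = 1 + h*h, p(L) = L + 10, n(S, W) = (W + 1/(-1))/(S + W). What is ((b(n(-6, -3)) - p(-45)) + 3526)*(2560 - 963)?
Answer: 1381299598/243 ≈ 5.6844e+6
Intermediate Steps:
n(S, W) = (-1 + W)/(S + W) (n(S, W) = (W - 1)/(S + W) = (-1 + W)/(S + W))
p(L) = 10 + L
b(h) = -5/3 + h²/3 (b(h) = -2 + (1 + h*h)/3 = -2 + (1 + h²)/3 = -2 + (⅓ + h²/3) = -5/3 + h²/3)
((b(n(-6, -3)) - p(-45)) + 3526)*(2560 - 963) = (((-5/3 + ((-1 - 3)/(-6 - 3))²/3) - (10 - 45)) + 3526)*(2560 - 963) = (((-5/3 + (-4/(-9))²/3) - 1*(-35)) + 3526)*1597 = (((-5/3 + (-⅑*(-4))²/3) + 35) + 3526)*1597 = (((-5/3 + (4/9)²/3) + 35) + 3526)*1597 = (((-5/3 + (⅓)*(16/81)) + 35) + 3526)*1597 = (((-5/3 + 16/243) + 35) + 3526)*1597 = ((-389/243 + 35) + 3526)*1597 = (8116/243 + 3526)*1597 = (864934/243)*1597 = 1381299598/243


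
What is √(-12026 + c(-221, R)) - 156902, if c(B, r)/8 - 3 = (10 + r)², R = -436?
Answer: -156902 + √1439806 ≈ -1.5570e+5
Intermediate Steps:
c(B, r) = 24 + 8*(10 + r)²
√(-12026 + c(-221, R)) - 156902 = √(-12026 + (24 + 8*(10 - 436)²)) - 156902 = √(-12026 + (24 + 8*(-426)²)) - 156902 = √(-12026 + (24 + 8*181476)) - 156902 = √(-12026 + (24 + 1451808)) - 156902 = √(-12026 + 1451832) - 156902 = √1439806 - 156902 = -156902 + √1439806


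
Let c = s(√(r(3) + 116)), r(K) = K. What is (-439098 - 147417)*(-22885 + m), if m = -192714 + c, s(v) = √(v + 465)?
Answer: 126452047485 - 586515*√(465 + √119) ≈ 1.2644e+11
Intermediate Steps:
s(v) = √(465 + v)
c = √(465 + √119) (c = √(465 + √(3 + 116)) = √(465 + √119) ≈ 21.815)
m = -192714 + √(465 + √119) ≈ -1.9269e+5
(-439098 - 147417)*(-22885 + m) = (-439098 - 147417)*(-22885 + (-192714 + √(465 + √119))) = -586515*(-215599 + √(465 + √119)) = 126452047485 - 586515*√(465 + √119)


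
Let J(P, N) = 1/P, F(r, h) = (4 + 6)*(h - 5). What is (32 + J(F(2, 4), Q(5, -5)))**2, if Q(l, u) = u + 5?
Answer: 101761/100 ≈ 1017.6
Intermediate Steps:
F(r, h) = -50 + 10*h (F(r, h) = 10*(-5 + h) = -50 + 10*h)
Q(l, u) = 5 + u
(32 + J(F(2, 4), Q(5, -5)))**2 = (32 + 1/(-50 + 10*4))**2 = (32 + 1/(-50 + 40))**2 = (32 + 1/(-10))**2 = (32 - 1/10)**2 = (319/10)**2 = 101761/100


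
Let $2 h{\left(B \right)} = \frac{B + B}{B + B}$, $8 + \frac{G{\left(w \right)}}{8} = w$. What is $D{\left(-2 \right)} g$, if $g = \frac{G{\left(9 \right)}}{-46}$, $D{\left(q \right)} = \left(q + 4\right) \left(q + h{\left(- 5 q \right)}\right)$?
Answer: $\frac{12}{23} \approx 0.52174$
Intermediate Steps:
$G{\left(w \right)} = -64 + 8 w$
$h{\left(B \right)} = \frac{1}{2}$ ($h{\left(B \right)} = \frac{\left(B + B\right) \frac{1}{B + B}}{2} = \frac{2 B \frac{1}{2 B}}{2} = \frac{1}{2} \cdot 1 = \frac{1}{2}$)
$D{\left(q \right)} = \left(\frac{1}{2} + q\right) \left(4 + q\right)$ ($D{\left(q \right)} = \left(q + 4\right) \left(q + \frac{1}{2}\right) = \left(4 + q\right) \left(\frac{1}{2} + q\right) = \left(\frac{1}{2} + q\right) \left(4 + q\right)$)
$g = - \frac{4}{23}$ ($g = \frac{-64 + 8 \cdot 9}{-46} = \left(-64 + 72\right) \left(- \frac{1}{46}\right) = 8 \left(- \frac{1}{46}\right) = - \frac{4}{23} \approx -0.17391$)
$D{\left(-2 \right)} g = \left(2 + \left(-2\right)^{2} + \frac{9}{2} \left(-2\right)\right) \left(- \frac{4}{23}\right) = \left(2 + 4 - 9\right) \left(- \frac{4}{23}\right) = \left(-3\right) \left(- \frac{4}{23}\right) = \frac{12}{23}$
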